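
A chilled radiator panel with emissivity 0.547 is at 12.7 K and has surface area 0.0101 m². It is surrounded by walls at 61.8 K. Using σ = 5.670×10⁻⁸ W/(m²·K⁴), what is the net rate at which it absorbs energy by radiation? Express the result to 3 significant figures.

Net gain ≈ 4.56×10⁻³ W

Area A = 0.0101 m².
Net radiated power P_net = εσA(T⁴ − T₀⁴) = 0.547×5.670×10⁻⁸×0.0101×(12.7⁴ − 61.8⁴).
T⁴ − T₀⁴ = 26014.5 − 1.45866×10⁷ = -1.45606×10⁷ K⁴, so P_net = -4.56×10⁻³ W — negative, meaning a net gain of 4.56×10⁻³ W.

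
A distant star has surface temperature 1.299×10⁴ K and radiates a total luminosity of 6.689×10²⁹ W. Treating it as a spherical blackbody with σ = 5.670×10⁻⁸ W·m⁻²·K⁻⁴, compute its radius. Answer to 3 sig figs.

L = 4πR²σT⁴ ⇒ R = √(L/(4πσT⁴)).
σT⁴ = 1.61443×10⁹ W/m², so R = √(6.689×10²⁹/(4π×1.61443×10⁹)) = 5.74×10⁹ m.

R ≈ 5.74×10⁹ m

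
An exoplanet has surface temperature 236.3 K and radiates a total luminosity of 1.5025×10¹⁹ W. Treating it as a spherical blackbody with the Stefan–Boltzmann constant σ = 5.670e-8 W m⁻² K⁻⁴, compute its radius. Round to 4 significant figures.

L = 4πR²σT⁴ ⇒ R = √(L/(4πσT⁴)).
σT⁴ = 176.782 W/m², so R = √(1.5025×10¹⁹/(4π×176.782)) = 8.224×10⁷ m.

R ≈ 8.224×10⁷ m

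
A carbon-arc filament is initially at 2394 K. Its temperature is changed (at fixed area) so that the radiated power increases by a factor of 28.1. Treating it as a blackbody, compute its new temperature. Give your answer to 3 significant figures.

T₂ ≈ 5.51×10³ K

P ∝ T⁴, so T₂/T₁ = (P₂/P₁)^(1/4) = (28.1)^(1/4) = 2.30238.
T₂ = 2394 × 2.30238 = 5.51×10³ K.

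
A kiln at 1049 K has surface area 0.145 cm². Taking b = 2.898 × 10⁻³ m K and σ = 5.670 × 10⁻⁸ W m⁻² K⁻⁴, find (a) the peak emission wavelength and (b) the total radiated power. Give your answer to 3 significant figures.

λ_max ≈ 2.76 μm; P ≈ 0.996 W

(a) λ_max = b/T = 2.898×10⁻³/1049 = 2.763×10⁻⁶ m = 2.76 μm.
Area A = 0.145 cm² = 1.45×10⁻⁵ m².
(b) P = σAT⁴ = 5.670×10⁻⁸×1.45×10⁻⁵×(1049)⁴ = 0.996 W.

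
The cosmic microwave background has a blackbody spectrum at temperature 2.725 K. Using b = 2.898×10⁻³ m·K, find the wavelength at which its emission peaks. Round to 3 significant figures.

Wien's displacement law: λ_max = b/T = (2.898×10⁻³ m·K)/(2.725 K) = 1.063×10⁻³ m.
That is 1.06×10⁻³ m, in the microwave range.

λ_max ≈ 1.06×10⁻³ m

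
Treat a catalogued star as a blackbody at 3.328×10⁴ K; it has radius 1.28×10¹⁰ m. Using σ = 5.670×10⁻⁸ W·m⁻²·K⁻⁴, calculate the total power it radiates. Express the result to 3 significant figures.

Surface area A = 4πR² = 4π(1.28×10¹⁰ m)² = 2.05887×10²¹ m².
P = σAT⁴ = 5.670×10⁻⁸ × 2.05887×10²¹ × (3.328×10⁴)⁴ = 1.43×10³² W.

P ≈ 1.43×10³² W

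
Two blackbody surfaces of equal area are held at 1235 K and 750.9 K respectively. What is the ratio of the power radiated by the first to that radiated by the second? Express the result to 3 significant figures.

P₁/P₂ ≈ 7.32

With equal areas, P₁/P₂ = (T₁/T₂)⁴ = (1235/750.9)⁴ = 7.32.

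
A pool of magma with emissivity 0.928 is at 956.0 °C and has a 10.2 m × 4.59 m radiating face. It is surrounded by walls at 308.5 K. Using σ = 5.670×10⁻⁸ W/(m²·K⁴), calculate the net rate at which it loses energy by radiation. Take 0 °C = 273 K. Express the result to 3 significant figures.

Net loss ≈ 5.60×10⁶ W

T = 956.0 °C + 273 = 1229.0 K.
Area A = 10.2 × 4.59 = 46.818 m².
Net radiated power P_net = εσA(T⁴ − T₀⁴) = 0.928×5.670×10⁻⁸×46.818×(1229.0⁴ − 308.5⁴).
T⁴ − T₀⁴ = 2.28143×10¹² − 9.05776×10⁹ = 2.27237×10¹² K⁴, so P_net = 5.60×10⁶ W.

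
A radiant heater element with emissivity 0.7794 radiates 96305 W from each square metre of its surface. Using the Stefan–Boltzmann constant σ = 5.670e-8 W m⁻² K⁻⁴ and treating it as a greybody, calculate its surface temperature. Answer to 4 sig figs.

I = εσT⁴, so T = (I/εσ)^(1/4) = (96305/(0.7794×5.670×10⁻⁸))^(1/4) = 1215 K.

T ≈ 1215 K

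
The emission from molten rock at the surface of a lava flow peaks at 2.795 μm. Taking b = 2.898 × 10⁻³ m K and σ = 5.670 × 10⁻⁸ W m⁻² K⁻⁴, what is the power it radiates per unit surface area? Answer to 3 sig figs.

Wien's law: T = b/λ_max = 2.898×10⁻³/2.795×10⁻⁶ = 1036.85 K.
Then I = σT⁴ = 5.670×10⁻⁸×(1036.85)⁴ = 6.55×10⁴ W/m².

I ≈ 6.55×10⁴ W/m²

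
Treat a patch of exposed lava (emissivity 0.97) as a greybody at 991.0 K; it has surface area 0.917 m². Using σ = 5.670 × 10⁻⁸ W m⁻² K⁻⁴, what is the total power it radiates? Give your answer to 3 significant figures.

P ≈ 4.86×10⁴ W

Area A = 0.917 m².
P = εσAT⁴ = 0.97 × 5.670×10⁻⁸ × 0.917 × (991.0)⁴ = 4.86×10⁴ W.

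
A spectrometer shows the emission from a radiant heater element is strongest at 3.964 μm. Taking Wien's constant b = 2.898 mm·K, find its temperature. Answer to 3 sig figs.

Wien's law gives T = b/λ_max = (2.898×10⁻³ m·K)/(3.964×10⁻⁶ m) = 731 K.

T ≈ 731 K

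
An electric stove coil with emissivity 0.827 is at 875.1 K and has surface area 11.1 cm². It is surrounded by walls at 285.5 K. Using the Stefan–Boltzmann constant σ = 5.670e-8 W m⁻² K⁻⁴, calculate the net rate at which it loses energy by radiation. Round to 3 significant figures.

Net loss ≈ 30.2 W

Area A = 11.1 cm² = 1.11×10⁻³ m².
Net radiated power P_net = εσA(T⁴ − T₀⁴) = 0.827×5.670×10⁻⁸×1.11×10⁻³×(875.1⁴ − 285.5⁴).
T⁴ − T₀⁴ = 5.86450×10¹¹ − 6.64392×10⁹ = 5.79806×10¹¹ K⁴, so P_net = 30.2 W.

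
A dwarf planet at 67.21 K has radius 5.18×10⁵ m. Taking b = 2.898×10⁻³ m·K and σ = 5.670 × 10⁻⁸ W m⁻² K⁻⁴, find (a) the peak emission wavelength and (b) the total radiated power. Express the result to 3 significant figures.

λ_max ≈ 43.1 μm; P ≈ 3.90×10¹² W

(a) λ_max = b/T = 2.898×10⁻³/67.21 = 4.312×10⁻⁵ m = 43.1 μm.
Surface area A = 4πR² = 4π(5.18×10⁵ m)² = 3.37186×10¹² m².
(b) P = σAT⁴ = 5.670×10⁻⁸×3.37186×10¹²×(67.21)⁴ = 3.90×10¹² W.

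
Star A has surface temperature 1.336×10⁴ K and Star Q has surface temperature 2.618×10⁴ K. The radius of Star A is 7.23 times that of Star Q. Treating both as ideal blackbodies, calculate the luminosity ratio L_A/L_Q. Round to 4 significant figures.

L ∝ R²T⁴, so L_A/L_Q = (R_A/R_Q)²(T_A/T_Q)⁴ = (7.23)² × (1.336×10⁴/2.618×10⁴)⁴ = 52.2729 × 0.0678184 = 3.545.

L_A/L_Q ≈ 3.545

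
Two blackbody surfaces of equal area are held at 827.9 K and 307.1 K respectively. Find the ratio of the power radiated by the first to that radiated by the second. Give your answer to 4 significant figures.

P₁/P₂ ≈ 52.82

With equal areas, P₁/P₂ = (T₁/T₂)⁴ = (827.9/307.1)⁴ = 52.82.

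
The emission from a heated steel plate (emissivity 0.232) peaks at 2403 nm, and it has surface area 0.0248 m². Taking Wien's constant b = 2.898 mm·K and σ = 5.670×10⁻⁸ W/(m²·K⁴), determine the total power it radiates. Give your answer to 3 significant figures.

P ≈ 690 W

Wien's law: T = b/λ_max = 2.898×10⁻³/2.403×10⁻⁶ = 1205.99 K.
Area A = 0.0248 m².
Then P = εσAT⁴ = 0.232×5.670×10⁻⁸×0.0248×(1205.99)⁴ = 690 W.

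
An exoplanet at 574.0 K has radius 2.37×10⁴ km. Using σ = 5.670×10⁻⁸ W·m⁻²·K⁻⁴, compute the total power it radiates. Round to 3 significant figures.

Surface area A = 4πR² = 4π(2.37×10⁷ m)² = 7.05840×10¹⁵ m².
P = σAT⁴ = 5.670×10⁻⁸ × 7.05840×10¹⁵ × (574.0)⁴ = 4.34×10¹⁹ W.

P ≈ 4.34×10¹⁹ W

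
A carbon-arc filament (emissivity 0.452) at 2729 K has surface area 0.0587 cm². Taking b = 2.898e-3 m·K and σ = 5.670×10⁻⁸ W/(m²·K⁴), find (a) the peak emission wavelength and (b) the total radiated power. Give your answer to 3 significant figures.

λ_max ≈ 1.06×10³ nm; P ≈ 8.34 W

(a) λ_max = b/T = 2.898×10⁻³/2729 = 1.062×10⁻⁶ m = 1.06×10³ nm.
Area A = 0.0587 cm² = 5.87×10⁻⁶ m².
(b) P = εσAT⁴ = 0.452×5.670×10⁻⁸×5.87×10⁻⁶×(2729)⁴ = 8.34 W.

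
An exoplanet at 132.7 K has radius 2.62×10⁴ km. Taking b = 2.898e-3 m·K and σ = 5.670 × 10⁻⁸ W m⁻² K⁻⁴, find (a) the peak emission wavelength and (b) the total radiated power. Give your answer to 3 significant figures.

λ_max ≈ 21.8 μm; P ≈ 1.52×10¹⁷ W

(a) λ_max = b/T = 2.898×10⁻³/132.7 = 2.184×10⁻⁵ m = 21.8 μm.
Surface area A = 4πR² = 4π(2.62×10⁷ m)² = 8.62606×10¹⁵ m².
(b) P = σAT⁴ = 5.670×10⁻⁸×8.62606×10¹⁵×(132.7)⁴ = 1.52×10¹⁷ W.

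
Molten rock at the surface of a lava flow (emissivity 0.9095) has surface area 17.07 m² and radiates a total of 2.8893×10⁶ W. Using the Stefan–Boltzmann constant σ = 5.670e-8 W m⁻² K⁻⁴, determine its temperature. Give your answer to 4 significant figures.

Area A = 17.07 m².
P = εσAT⁴ ⇒ T = (P/(εσA))^(1/4) = (2.8893×10⁶/(0.9095×5.670×10⁻⁸×17.07))^(1/4) = 1346 K.

T ≈ 1346 K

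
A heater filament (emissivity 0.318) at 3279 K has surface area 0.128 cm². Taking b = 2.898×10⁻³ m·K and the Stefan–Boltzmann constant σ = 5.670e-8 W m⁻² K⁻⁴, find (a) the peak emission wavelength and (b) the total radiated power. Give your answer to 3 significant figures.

λ_max ≈ 884 nm; P ≈ 26.7 W

(a) λ_max = b/T = 2.898×10⁻³/3279 = 8.838×10⁻⁷ m = 884 nm.
Area A = 0.128 cm² = 1.28×10⁻⁵ m².
(b) P = εσAT⁴ = 0.318×5.670×10⁻⁸×1.28×10⁻⁵×(3279)⁴ = 26.7 W.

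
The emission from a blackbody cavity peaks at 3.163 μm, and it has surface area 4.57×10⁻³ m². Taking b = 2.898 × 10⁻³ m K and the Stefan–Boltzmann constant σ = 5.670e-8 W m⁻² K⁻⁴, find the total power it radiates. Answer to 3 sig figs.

P ≈ 183 W

Wien's law: T = b/λ_max = 2.898×10⁻³/3.163×10⁻⁶ = 916.219 K.
Area A = 4.57×10⁻³ m².
Then P = σAT⁴ = 5.670×10⁻⁸×4.57×10⁻³×(916.219)⁴ = 183 W.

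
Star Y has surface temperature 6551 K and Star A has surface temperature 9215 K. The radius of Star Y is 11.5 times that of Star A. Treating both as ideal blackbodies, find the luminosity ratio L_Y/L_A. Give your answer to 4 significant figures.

L_Y/L_A ≈ 33.78

L ∝ R²T⁴, so L_Y/L_A = (R_Y/R_A)²(T_Y/T_A)⁴ = (11.5)² × (6551/9215)⁴ = 132.25 × 0.255417 = 33.78.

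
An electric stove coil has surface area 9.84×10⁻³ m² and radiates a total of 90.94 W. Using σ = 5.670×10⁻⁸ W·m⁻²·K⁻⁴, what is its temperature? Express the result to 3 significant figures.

Area A = 9.84×10⁻³ m².
P = σAT⁴ ⇒ T = (P/(σA))^(1/4) = (90.94/(5.670×10⁻⁸×9.84×10⁻³))^(1/4) = 635 K.

T ≈ 635 K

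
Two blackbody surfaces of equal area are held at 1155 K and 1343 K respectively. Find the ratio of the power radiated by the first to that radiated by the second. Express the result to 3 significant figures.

P₁/P₂ ≈ 0.547

With equal areas, P₁/P₂ = (T₁/T₂)⁴ = (1155/1343)⁴ = 0.547.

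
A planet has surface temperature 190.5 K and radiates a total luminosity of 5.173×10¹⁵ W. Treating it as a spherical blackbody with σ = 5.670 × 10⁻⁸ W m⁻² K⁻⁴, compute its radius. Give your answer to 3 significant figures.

R ≈ 2.35×10⁶ m

L = 4πR²σT⁴ ⇒ R = √(L/(4πσT⁴)).
σT⁴ = 74.6729 W/m², so R = √(5.173×10¹⁵/(4π×74.6729)) = 2.35×10⁶ m.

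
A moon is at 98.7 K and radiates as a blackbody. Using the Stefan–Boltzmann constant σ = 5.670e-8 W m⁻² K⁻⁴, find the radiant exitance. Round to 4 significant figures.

I ≈ 5.381 W/m²

Stefan–Boltzmann: I = σT⁴ = 5.670×10⁻⁸ × (98.7)⁴ = 5.381 W/m².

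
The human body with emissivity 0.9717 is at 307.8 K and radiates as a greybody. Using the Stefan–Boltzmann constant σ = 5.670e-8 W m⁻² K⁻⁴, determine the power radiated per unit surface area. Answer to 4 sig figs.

Stefan–Boltzmann: I = εσT⁴ = 0.9717 × 5.670×10⁻⁸ × (307.8)⁴ = 494.5 W/m².

I ≈ 494.5 W/m²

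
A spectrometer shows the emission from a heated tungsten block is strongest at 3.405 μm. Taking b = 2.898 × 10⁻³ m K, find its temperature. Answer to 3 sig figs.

Wien's law gives T = b/λ_max = (2.898×10⁻³ m·K)/(3.405×10⁻⁶ m) = 851 K.

T ≈ 851 K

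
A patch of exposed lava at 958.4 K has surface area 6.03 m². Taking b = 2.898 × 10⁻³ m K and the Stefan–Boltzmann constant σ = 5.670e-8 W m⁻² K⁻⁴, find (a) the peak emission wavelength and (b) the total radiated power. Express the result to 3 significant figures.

(a) λ_max = b/T = 2.898×10⁻³/958.4 = 3.024×10⁻⁶ m = 3.02 μm.
Area A = 6.03 m².
(b) P = σAT⁴ = 5.670×10⁻⁸×6.03×(958.4)⁴ = 2.88×10⁵ W.

λ_max ≈ 3.02 μm; P ≈ 2.88×10⁵ W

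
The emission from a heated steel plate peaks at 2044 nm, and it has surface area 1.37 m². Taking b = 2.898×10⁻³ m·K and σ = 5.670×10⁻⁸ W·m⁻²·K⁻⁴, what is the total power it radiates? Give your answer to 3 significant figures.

Wien's law: T = b/λ_max = 2.898×10⁻³/2.044×10⁻⁶ = 1417.81 K.
Area A = 1.37 m².
Then P = σAT⁴ = 5.670×10⁻⁸×1.37×(1417.81)⁴ = 3.14×10⁵ W.

P ≈ 3.14×10⁵ W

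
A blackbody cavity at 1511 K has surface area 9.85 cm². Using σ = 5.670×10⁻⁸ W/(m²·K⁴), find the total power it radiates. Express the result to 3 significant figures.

Area A = 9.85 cm² = 9.85×10⁻⁴ m².
P = σAT⁴ = 5.670×10⁻⁸ × 9.85×10⁻⁴ × (1511)⁴ = 291 W.

P ≈ 291 W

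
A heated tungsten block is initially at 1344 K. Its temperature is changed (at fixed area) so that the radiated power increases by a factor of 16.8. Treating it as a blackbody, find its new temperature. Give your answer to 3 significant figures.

P ∝ T⁴, so T₂/T₁ = (P₂/P₁)^(1/4) = (16.8)^(1/4) = 2.02454.
T₂ = 1344 × 2.02454 = 2.72×10³ K.

T₂ ≈ 2.72×10³ K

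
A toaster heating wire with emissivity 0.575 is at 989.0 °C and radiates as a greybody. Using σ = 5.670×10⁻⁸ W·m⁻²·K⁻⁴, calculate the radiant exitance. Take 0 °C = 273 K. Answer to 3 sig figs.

I ≈ 8.27×10⁴ W/m²

T = 989.0 °C + 273 = 1262.0 K.
Stefan–Boltzmann: I = εσT⁴ = 0.575 × 5.670×10⁻⁸ × (1262.0)⁴ = 8.27×10⁴ W/m².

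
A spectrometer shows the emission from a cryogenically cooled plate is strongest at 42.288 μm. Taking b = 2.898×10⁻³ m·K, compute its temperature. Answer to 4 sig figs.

Wien's law gives T = b/λ_max = (2.898×10⁻³ m·K)/(4.2288×10⁻⁵ m) = 68.53 K.

T ≈ 68.53 K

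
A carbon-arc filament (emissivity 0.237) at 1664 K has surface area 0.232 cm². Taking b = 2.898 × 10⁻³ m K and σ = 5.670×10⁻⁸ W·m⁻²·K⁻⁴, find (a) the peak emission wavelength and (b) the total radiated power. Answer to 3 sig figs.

(a) λ_max = b/T = 2.898×10⁻³/1664 = 1.742×10⁻⁶ m = 1.74×10³ nm.
Area A = 0.232 cm² = 2.32×10⁻⁵ m².
(b) P = εσAT⁴ = 0.237×5.670×10⁻⁸×2.32×10⁻⁵×(1664)⁴ = 2.39 W.

λ_max ≈ 1.74×10³ nm; P ≈ 2.39 W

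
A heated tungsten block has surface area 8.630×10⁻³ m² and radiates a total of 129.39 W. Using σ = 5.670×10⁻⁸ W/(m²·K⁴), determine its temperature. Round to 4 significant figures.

T ≈ 717.1 K

Area A = 8.630×10⁻³ m².
P = σAT⁴ ⇒ T = (P/(σA))^(1/4) = (129.39/(5.670×10⁻⁸×8.630×10⁻³))^(1/4) = 717.1 K.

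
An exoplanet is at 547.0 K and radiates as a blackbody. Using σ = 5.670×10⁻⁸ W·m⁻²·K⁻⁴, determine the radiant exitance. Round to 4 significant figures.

I ≈ 5076 W/m²

Stefan–Boltzmann: I = σT⁴ = 5.670×10⁻⁸ × (547.0)⁴ = 5076 W/m².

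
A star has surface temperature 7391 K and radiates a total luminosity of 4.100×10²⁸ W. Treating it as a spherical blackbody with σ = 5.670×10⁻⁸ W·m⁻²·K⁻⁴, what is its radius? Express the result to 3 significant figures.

R ≈ 4.39×10⁹ m

L = 4πR²σT⁴ ⇒ R = √(L/(4πσT⁴)).
σT⁴ = 1.69198×10⁸ W/m², so R = √(4.100×10²⁸/(4π×1.69198×10⁸)) = 4.39×10⁹ m.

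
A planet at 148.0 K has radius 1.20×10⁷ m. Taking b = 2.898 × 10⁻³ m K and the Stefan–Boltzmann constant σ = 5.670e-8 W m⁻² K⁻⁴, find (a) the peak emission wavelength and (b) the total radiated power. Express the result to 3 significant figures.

λ_max ≈ 19.6 μm; P ≈ 4.92×10¹⁶ W

(a) λ_max = b/T = 2.898×10⁻³/148.0 = 1.958×10⁻⁵ m = 19.6 μm.
Surface area A = 4πR² = 4π(1.20×10⁷ m)² = 1.80956×10¹⁵ m².
(b) P = σAT⁴ = 5.670×10⁻⁸×1.80956×10¹⁵×(148.0)⁴ = 4.92×10¹⁶ W.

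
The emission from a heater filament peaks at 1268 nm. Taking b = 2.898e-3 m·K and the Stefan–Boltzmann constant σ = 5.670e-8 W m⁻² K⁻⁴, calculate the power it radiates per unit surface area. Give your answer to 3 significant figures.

Wien's law: T = b/λ_max = 2.898×10⁻³/1.268×10⁻⁶ = 2285.49 K.
Then I = σT⁴ = 5.670×10⁻⁸×(2285.49)⁴ = 1.55×10⁶ W/m².

I ≈ 1.55×10⁶ W/m²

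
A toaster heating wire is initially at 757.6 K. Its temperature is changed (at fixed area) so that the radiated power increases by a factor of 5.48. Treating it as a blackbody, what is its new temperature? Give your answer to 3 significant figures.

P ∝ T⁴, so T₂/T₁ = (P₂/P₁)^(1/4) = (5.48)^(1/4) = 1.53001.
T₂ = 757.6 × 1.53001 = 1.16×10³ K.

T₂ ≈ 1.16×10³ K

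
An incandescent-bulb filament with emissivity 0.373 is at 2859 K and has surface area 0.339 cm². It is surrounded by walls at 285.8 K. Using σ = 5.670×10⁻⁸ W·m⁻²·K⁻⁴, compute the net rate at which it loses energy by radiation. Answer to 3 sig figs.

Net loss ≈ 47.9 W

Area A = 0.339 cm² = 3.39×10⁻⁵ m².
Net radiated power P_net = εσA(T⁴ − T₀⁴) = 0.373×5.670×10⁻⁸×3.39×10⁻⁵×(2859⁴ − 285.8⁴).
T⁴ − T₀⁴ = 6.68123×10¹³ − 6.67189×10⁹ = 6.68056×10¹³ K⁴, so P_net = 47.9 W.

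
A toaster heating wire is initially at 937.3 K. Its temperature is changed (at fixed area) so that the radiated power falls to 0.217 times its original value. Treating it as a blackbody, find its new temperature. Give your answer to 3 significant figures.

P ∝ T⁴, so T₂/T₁ = (P₂/P₁)^(1/4) = (0.217)^(1/4) = 0.682519.
T₂ = 937.3 × 0.682519 = 640 K.

T₂ ≈ 640 K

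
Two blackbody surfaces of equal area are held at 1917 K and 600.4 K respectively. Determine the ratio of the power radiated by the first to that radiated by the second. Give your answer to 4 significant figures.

P₁/P₂ ≈ 103.9

With equal areas, P₁/P₂ = (T₁/T₂)⁴ = (1917/600.4)⁴ = 103.9.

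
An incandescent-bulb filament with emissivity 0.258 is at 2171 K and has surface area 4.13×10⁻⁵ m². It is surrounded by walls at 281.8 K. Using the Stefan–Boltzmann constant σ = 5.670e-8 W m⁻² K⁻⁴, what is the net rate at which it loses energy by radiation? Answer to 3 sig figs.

Area A = 4.13×10⁻⁵ m².
Net radiated power P_net = εσA(T⁴ − T₀⁴) = 0.258×5.670×10⁻⁸×4.13×10⁻⁵×(2171⁴ − 281.8⁴).
T⁴ − T₀⁴ = 2.22146×10¹³ − 6.30615×10⁹ = 2.22083×10¹³ K⁴, so P_net = 13.4 W.

Net loss ≈ 13.4 W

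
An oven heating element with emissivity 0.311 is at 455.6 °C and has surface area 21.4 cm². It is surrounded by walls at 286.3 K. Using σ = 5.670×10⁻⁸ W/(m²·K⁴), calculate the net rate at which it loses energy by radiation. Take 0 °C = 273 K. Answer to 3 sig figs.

T = 455.6 °C + 273 = 728.6 K.
Area A = 21.4 cm² = 2.14×10⁻³ m².
Net radiated power P_net = εσA(T⁴ − T₀⁴) = 0.311×5.670×10⁻⁸×2.14×10⁻³×(728.6⁴ − 286.3⁴).
T⁴ − T₀⁴ = 2.81810×10¹¹ − 6.71870×10⁹ = 2.75091×10¹¹ K⁴, so P_net = 10.4 W.

Net loss ≈ 10.4 W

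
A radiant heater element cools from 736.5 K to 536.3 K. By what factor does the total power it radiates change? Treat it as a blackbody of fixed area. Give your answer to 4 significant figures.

P₂/P₁ ≈ 0.2812

P ∝ T⁴, so P₂/P₁ = (T₂/T₁)⁴ = (536.3/736.5)⁴ = (0.728174)⁴ = 0.2812.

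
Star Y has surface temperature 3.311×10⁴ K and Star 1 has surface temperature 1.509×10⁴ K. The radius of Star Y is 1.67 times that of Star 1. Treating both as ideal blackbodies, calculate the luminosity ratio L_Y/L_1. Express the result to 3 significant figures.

L ∝ R²T⁴, so L_Y/L_1 = (R_Y/R_1)²(T_Y/T_1)⁴ = (1.67)² × (3.311×10⁴/1.509×10⁴)⁴ = 2.7889 × 23.1782 = 64.6.

L_Y/L_1 ≈ 64.6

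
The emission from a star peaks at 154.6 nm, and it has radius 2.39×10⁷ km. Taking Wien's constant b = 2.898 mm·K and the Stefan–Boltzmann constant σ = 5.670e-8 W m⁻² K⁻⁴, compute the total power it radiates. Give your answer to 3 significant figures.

Wien's law: T = b/λ_max = 2.898×10⁻³/1.546×10⁻⁷ = 18745.1 K.
Surface area A = 4πR² = 4π(2.39×10¹⁰ m)² = 7.17804×10²¹ m².
Then P = σAT⁴ = 5.670×10⁻⁸×7.17804×10²¹×(18745.1)⁴ = 5.03×10³¹ W.

P ≈ 5.03×10³¹ W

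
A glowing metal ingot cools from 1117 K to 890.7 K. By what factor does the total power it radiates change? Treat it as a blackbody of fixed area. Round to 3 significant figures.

P₂/P₁ ≈ 0.404

P ∝ T⁴, so P₂/P₁ = (T₂/T₁)⁴ = (890.7/1117)⁴ = (0.797404)⁴ = 0.404.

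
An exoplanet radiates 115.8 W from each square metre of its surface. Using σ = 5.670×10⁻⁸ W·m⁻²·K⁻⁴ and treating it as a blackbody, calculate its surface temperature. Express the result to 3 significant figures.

T ≈ 213 K

I = σT⁴, so T = (I/σ)^(1/4) = (115.8/(5.670×10⁻⁸))^(1/4) = 213 K.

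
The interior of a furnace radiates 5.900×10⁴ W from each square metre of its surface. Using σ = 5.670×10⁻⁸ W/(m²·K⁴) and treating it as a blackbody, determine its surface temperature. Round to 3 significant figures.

I = σT⁴, so T = (I/σ)^(1/4) = (5.900×10⁴/(5.670×10⁻⁸))^(1/4) = 1.01×10³ K.

T ≈ 1.01×10³ K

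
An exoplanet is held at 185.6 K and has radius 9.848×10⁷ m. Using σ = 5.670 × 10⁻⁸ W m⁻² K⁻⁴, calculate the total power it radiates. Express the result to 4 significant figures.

P ≈ 8.200×10¹⁸ W

Surface area A = 4πR² = 4π(9.848×10⁷ m)² = 1.21873×10¹⁷ m².
P = σAT⁴ = 5.670×10⁻⁸ × 1.21873×10¹⁷ × (185.6)⁴ = 8.200×10¹⁸ W.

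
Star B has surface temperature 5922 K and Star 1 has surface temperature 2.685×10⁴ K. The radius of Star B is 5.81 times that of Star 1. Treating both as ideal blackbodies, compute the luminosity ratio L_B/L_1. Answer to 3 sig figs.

L_B/L_1 ≈ 0.0799

L ∝ R²T⁴, so L_B/L_1 = (R_B/R_1)²(T_B/T_1)⁴ = (5.81)² × (5922/2.685×10⁴)⁴ = 33.7561 × 2.36645×10⁻³ = 0.0799.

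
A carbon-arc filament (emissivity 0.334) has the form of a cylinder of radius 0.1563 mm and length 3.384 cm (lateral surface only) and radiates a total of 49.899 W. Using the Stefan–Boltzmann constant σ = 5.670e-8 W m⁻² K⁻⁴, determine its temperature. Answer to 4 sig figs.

T ≈ 2984 K

Lateral area A = 2πrL = 2π×1.563×10⁻⁴×0.03384 = 3.32330×10⁻⁵ m².
P = εσAT⁴ ⇒ T = (P/(εσA))^(1/4) = (49.899/(0.334×5.670×10⁻⁸×3.32330×10⁻⁵))^(1/4) = 2984 K.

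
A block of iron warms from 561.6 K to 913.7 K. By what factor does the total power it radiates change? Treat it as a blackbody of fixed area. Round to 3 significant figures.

P ∝ T⁴, so P₂/P₁ = (T₂/T₁)⁴ = (913.7/561.6)⁴ = (1.62696)⁴ = 7.01.

P₂/P₁ ≈ 7.01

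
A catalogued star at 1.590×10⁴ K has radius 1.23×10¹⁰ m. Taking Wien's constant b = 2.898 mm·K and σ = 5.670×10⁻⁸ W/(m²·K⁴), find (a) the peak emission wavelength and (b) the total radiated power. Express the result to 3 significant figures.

λ_max ≈ 182 nm; P ≈ 6.89×10³⁰ W

(a) λ_max = b/T = 2.898×10⁻³/1.590×10⁴ = 1.823×10⁻⁷ m = 182 nm.
Surface area A = 4πR² = 4π(1.23×10¹⁰ m)² = 1.90117×10²¹ m².
(b) P = σAT⁴ = 5.670×10⁻⁸×1.90117×10²¹×(1.590×10⁴)⁴ = 6.89×10³⁰ W.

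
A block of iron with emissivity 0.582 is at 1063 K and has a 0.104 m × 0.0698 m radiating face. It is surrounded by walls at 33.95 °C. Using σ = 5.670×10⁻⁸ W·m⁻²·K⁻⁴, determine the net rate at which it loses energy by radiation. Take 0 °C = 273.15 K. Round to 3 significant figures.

Surroundings: T = 33.95 °C + 273.15 = 307.10 K.
Area A = 0.104 × 0.0698 = 7.2592×10⁻³ m².
Net radiated power P_net = εσA(T⁴ − T₀⁴) = 0.582×5.670×10⁻⁸×7.2592×10⁻³×(1063⁴ − 307.10⁴).
T⁴ − T₀⁴ = 1.27683×10¹² − 8.89445×10⁹ = 1.26794×10¹² K⁴, so P_net = 304 W.

Net loss ≈ 304 W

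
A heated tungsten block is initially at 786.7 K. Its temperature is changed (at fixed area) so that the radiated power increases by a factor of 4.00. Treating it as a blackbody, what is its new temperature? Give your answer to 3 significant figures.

T₂ ≈ 1.11×10³ K

P ∝ T⁴, so T₂/T₁ = (P₂/P₁)^(1/4) = (4.00)^(1/4) = 1.41421.
T₂ = 786.7 × 1.41421 = 1.11×10³ K.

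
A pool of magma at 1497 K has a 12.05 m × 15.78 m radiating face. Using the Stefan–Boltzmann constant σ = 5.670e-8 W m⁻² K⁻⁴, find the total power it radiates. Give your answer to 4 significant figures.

P ≈ 5.415×10⁷ W

Area A = 12.05 × 15.78 = 190.149 m².
P = σAT⁴ = 5.670×10⁻⁸ × 190.149 × (1497)⁴ = 5.415×10⁷ W.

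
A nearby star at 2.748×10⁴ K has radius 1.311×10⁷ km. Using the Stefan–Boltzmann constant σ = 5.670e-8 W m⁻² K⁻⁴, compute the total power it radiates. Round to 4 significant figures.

Surface area A = 4πR² = 4π(1.311×10¹⁰ m)² = 2.15981×10²¹ m².
P = σAT⁴ = 5.670×10⁻⁸ × 2.15981×10²¹ × (2.748×10⁴)⁴ = 6.983×10³¹ W.

P ≈ 6.983×10³¹ W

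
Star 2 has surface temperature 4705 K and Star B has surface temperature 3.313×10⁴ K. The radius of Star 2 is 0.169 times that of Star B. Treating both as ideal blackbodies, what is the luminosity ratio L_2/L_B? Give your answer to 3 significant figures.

L ∝ R²T⁴, so L_2/L_B = (R_2/R_B)²(T_2/T_B)⁴ = (0.169)² × (4705/3.313×10⁴)⁴ = 0.028561 × 4.06774×10⁻⁴ = 1.16×10⁻⁵.

L_2/L_B ≈ 1.16×10⁻⁵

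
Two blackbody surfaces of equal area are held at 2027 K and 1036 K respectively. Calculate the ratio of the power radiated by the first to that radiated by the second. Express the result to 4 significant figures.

With equal areas, P₁/P₂ = (T₁/T₂)⁴ = (2027/1036)⁴ = 14.65.

P₁/P₂ ≈ 14.65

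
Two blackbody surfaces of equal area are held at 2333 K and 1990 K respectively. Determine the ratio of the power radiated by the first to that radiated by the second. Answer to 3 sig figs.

P₁/P₂ ≈ 1.89

With equal areas, P₁/P₂ = (T₁/T₂)⁴ = (2333/1990)⁴ = 1.89.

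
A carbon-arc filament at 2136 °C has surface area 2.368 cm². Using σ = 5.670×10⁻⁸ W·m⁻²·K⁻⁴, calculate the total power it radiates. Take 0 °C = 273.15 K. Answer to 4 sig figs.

P ≈ 452.3 W

T = 2136 °C + 273.15 = 2409.15 K.
Area A = 2.368 cm² = 2.368×10⁻⁴ m².
P = σAT⁴ = 5.670×10⁻⁸ × 2.368×10⁻⁴ × (2409.15)⁴ = 452.3 W.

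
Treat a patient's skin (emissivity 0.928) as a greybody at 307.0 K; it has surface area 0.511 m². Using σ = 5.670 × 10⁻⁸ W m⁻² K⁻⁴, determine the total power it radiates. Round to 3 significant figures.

P ≈ 239 W

Area A = 0.511 m².
P = εσAT⁴ = 0.928 × 5.670×10⁻⁸ × 0.511 × (307.0)⁴ = 239 W.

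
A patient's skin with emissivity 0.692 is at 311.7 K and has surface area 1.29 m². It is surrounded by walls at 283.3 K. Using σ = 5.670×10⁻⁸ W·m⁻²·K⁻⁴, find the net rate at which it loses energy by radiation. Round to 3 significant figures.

Net loss ≈ 152 W

Area A = 1.29 m².
Net radiated power P_net = εσA(T⁴ − T₀⁴) = 0.692×5.670×10⁻⁸×1.29×(311.7⁴ − 283.3⁴).
T⁴ − T₀⁴ = 9.43946×10⁹ − 6.44149×10⁹ = 2.99797×10⁹ K⁴, so P_net = 152 W.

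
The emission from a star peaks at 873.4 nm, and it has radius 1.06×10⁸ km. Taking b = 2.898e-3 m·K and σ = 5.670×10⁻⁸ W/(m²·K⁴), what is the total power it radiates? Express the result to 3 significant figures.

Wien's law: T = b/λ_max = 2.898×10⁻³/8.734×10⁻⁷ = 3318.07 K.
Surface area A = 4πR² = 4π(1.06×10¹¹ m)² = 1.41196×10²³ m².
Then P = σAT⁴ = 5.670×10⁻⁸×1.41196×10²³×(3318.07)⁴ = 9.70×10²⁹ W.

P ≈ 9.70×10²⁹ W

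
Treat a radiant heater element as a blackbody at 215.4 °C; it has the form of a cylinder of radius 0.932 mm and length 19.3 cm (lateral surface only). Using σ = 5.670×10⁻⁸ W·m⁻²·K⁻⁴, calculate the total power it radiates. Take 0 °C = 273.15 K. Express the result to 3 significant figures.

T = 215.4 °C + 273.15 = 488.55 K.
Lateral area A = 2πrL = 2π×9.32×10⁻⁴×0.193 = 1.13019×10⁻³ m².
P = σAT⁴ = 5.670×10⁻⁸ × 1.13019×10⁻³ × (488.55)⁴ = 3.65 W.

P ≈ 3.65 W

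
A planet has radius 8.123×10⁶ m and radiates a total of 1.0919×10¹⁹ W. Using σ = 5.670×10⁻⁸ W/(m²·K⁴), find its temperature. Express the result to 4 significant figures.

T ≈ 694.2 K

Surface area A = 4πR² = 4π(8.123×10⁶ m)² = 8.29168×10¹⁴ m².
P = σAT⁴ ⇒ T = (P/(σA))^(1/4) = (1.0919×10¹⁹/(5.670×10⁻⁸×8.29168×10¹⁴))^(1/4) = 694.2 K.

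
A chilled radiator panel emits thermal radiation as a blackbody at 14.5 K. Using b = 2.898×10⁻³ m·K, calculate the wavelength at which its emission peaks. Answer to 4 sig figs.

Wien's displacement law: λ_max = b/T = (2.898×10⁻³ m·K)/(14.5 K) = 1.9986×10⁻⁴ m.
That is 199.9 μm, in the infrared range.

λ_max ≈ 199.9 μm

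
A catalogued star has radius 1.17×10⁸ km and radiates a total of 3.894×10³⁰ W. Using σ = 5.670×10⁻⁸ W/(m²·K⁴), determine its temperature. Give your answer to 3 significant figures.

T ≈ 4.47×10³ K

Surface area A = 4πR² = 4π(1.17×10¹¹ m)² = 1.72021×10²³ m².
P = σAT⁴ ⇒ T = (P/(σA))^(1/4) = (3.894×10³⁰/(5.670×10⁻⁸×1.72021×10²³))^(1/4) = 4.47×10³ K.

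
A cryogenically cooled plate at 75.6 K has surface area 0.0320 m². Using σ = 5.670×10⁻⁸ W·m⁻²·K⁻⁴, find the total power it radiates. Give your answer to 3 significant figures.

Area A = 0.0320 m².
P = σAT⁴ = 5.670×10⁻⁸ × 0.0320 × (75.6)⁴ = 0.0593 W.

P ≈ 0.0593 W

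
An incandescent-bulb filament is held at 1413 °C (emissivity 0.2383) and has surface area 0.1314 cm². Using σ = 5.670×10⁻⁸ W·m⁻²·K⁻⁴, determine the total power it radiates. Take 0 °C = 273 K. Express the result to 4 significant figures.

P ≈ 1.435 W

T = 1413 °C + 273 = 1686 K.
Area A = 0.1314 cm² = 1.314×10⁻⁵ m².
P = εσAT⁴ = 0.2383 × 5.670×10⁻⁸ × 1.314×10⁻⁵ × (1686)⁴ = 1.435 W.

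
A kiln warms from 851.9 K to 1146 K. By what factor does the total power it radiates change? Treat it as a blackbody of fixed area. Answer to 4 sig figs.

P ∝ T⁴, so P₂/P₁ = (T₂/T₁)⁴ = (1146/851.9)⁴ = (1.34523)⁴ = 3.275.

P₂/P₁ ≈ 3.275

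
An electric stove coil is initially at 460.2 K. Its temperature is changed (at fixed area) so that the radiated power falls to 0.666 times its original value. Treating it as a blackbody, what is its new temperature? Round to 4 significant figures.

P ∝ T⁴, so T₂/T₁ = (P₂/P₁)^(1/4) = (0.666)^(1/4) = 0.903376.
T₂ = 460.2 × 0.903376 = 415.7 K.

T₂ ≈ 415.7 K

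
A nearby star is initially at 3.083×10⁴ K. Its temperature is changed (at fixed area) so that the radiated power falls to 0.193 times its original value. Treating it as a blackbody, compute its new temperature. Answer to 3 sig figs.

T₂ ≈ 2.04×10⁴ K

P ∝ T⁴, so T₂/T₁ = (P₂/P₁)^(1/4) = (0.193)^(1/4) = 0.662810.
T₂ = 3.083×10⁴ × 0.662810 = 2.04×10⁴ K.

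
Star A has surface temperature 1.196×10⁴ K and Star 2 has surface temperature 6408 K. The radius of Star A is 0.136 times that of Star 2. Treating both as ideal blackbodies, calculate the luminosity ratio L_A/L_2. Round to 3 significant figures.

L_A/L_2 ≈ 0.224

L ∝ R²T⁴, so L_A/L_2 = (R_A/R_2)²(T_A/T_2)⁴ = (0.136)² × (1.196×10⁴/6408)⁴ = 0.018496 × 12.1349 = 0.224.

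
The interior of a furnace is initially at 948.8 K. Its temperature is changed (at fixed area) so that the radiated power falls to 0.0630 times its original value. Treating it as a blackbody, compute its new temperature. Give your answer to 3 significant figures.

P ∝ T⁴, so T₂/T₁ = (P₂/P₁)^(1/4) = (0.0630)^(1/4) = 0.500997.
T₂ = 948.8 × 0.500997 = 475 K.

T₂ ≈ 475 K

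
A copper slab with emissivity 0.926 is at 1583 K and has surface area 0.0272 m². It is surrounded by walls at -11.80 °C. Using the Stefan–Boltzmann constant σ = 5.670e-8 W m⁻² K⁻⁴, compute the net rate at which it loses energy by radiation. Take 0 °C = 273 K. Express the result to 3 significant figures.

Net loss ≈ 8.96×10³ W

Surroundings: T = -11.80 °C + 273 = 261.20 K.
Area A = 0.0272 m².
Net radiated power P_net = εσA(T⁴ − T₀⁴) = 0.926×5.670×10⁻⁸×0.0272×(1583⁴ − 261.20⁴).
T⁴ − T₀⁴ = 6.27948×10¹² − 4.65471×10⁹ = 6.27483×10¹² K⁴, so P_net = 8.96×10³ W.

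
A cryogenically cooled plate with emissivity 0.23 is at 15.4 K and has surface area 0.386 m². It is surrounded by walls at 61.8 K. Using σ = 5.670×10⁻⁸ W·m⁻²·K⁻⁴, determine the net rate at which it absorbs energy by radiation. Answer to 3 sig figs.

Area A = 0.386 m².
Net radiated power P_net = εσA(T⁴ − T₀⁴) = 0.23×5.670×10⁻⁸×0.386×(15.4⁴ − 61.8⁴).
T⁴ − T₀⁴ = 56244.9 − 1.45866×10⁷ = -1.45304×10⁷ K⁴, so P_net = -0.0731 W — negative, meaning a net gain of 0.0731 W.

Net gain ≈ 0.0731 W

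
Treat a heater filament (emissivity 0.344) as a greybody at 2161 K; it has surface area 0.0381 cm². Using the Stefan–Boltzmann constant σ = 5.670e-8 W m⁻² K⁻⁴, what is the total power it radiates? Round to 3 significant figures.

Area A = 0.0381 cm² = 3.81×10⁻⁶ m².
P = εσAT⁴ = 0.344 × 5.670×10⁻⁸ × 3.81×10⁻⁶ × (2161)⁴ = 1.62 W.

P ≈ 1.62 W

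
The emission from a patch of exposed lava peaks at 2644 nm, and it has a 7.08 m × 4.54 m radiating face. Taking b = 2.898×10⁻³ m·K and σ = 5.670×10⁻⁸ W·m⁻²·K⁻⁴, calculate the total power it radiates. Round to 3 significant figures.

Wien's law: T = b/λ_max = 2.898×10⁻³/2.644×10⁻⁶ = 1096.07 K.
Area A = 7.08 × 4.54 = 32.1432 m².
Then P = σAT⁴ = 5.670×10⁻⁸×32.1432×(1096.07)⁴ = 2.63×10⁶ W.

P ≈ 2.63×10⁶ W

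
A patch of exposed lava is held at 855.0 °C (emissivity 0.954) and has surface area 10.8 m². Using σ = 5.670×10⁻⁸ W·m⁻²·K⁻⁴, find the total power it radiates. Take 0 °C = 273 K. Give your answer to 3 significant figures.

P ≈ 9.46×10⁵ W

T = 855.0 °C + 273 = 1128.0 K.
Area A = 10.8 m².
P = εσAT⁴ = 0.954 × 5.670×10⁻⁸ × 10.8 × (1128.0)⁴ = 9.46×10⁵ W.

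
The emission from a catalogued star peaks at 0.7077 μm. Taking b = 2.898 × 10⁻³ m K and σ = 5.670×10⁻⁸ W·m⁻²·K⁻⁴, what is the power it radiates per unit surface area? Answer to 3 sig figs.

I ≈ 1.59×10⁷ W/m²

Wien's law: T = b/λ_max = 2.898×10⁻³/7.077×10⁻⁷ = 4094.96 K.
Then I = σT⁴ = 5.670×10⁻⁸×(4094.96)⁴ = 1.59×10⁷ W/m².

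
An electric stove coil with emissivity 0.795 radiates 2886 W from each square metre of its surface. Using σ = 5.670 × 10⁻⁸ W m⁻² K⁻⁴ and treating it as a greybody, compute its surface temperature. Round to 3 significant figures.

T ≈ 503 K

I = εσT⁴, so T = (I/εσ)^(1/4) = (2886/(0.795×5.670×10⁻⁸))^(1/4) = 503 K.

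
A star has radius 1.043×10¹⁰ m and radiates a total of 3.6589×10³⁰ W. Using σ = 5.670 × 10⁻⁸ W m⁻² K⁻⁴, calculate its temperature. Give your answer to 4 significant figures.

T ≈ 1.474×10⁴ K

Surface area A = 4πR² = 4π(1.043×10¹⁰ m)² = 1.36703×10²¹ m².
P = σAT⁴ ⇒ T = (P/(σA))^(1/4) = (3.6589×10³⁰/(5.670×10⁻⁸×1.36703×10²¹))^(1/4) = 1.474×10⁴ K.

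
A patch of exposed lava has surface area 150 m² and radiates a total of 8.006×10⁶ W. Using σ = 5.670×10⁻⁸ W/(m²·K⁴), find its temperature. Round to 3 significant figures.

Area A = 150 m².
P = σAT⁴ ⇒ T = (P/(σA))^(1/4) = (8.006×10⁶/(5.670×10⁻⁸×150))^(1/4) = 985 K.

T ≈ 985 K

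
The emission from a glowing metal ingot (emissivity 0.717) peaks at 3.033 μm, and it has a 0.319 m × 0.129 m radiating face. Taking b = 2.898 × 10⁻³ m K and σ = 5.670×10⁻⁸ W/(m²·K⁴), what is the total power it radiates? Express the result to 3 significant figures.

P ≈ 1.39×10³ W

Wien's law: T = b/λ_max = 2.898×10⁻³/3.033×10⁻⁶ = 955.490 K.
Area A = 0.319 × 0.129 = 0.041151 m².
Then P = εσAT⁴ = 0.717×5.670×10⁻⁸×0.041151×(955.490)⁴ = 1.39×10³ W.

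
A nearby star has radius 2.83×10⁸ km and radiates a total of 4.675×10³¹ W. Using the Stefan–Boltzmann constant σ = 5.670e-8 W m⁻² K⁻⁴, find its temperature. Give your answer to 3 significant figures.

T ≈ 5.35×10³ K

Surface area A = 4πR² = 4π(2.83×10¹¹ m)² = 1.00643×10²⁴ m².
P = σAT⁴ ⇒ T = (P/(σA))^(1/4) = (4.675×10³¹/(5.670×10⁻⁸×1.00643×10²⁴))^(1/4) = 5.35×10³ K.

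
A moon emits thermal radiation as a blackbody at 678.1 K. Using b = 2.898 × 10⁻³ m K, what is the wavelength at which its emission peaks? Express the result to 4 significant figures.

λ_max ≈ 4.274 μm

Wien's displacement law: λ_max = b/T = (2.898×10⁻³ m·K)/(678.1 K) = 4.2737×10⁻⁶ m.
That is 4.274 μm, in the infrared range.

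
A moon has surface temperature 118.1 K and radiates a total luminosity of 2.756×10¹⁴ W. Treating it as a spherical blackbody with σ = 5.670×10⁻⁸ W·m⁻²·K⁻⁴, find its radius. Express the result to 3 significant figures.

L = 4πR²σT⁴ ⇒ R = √(L/(4πσT⁴)).
σT⁴ = 11.0302 W/m², so R = √(2.756×10¹⁴/(4π×11.0302)) = 1.41×10⁶ m.

R ≈ 1.41×10⁶ m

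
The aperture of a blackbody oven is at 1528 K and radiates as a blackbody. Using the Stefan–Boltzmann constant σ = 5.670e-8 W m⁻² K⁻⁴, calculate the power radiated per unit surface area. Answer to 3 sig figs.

Stefan–Boltzmann: I = σT⁴ = 5.670×10⁻⁸ × (1528)⁴ = 3.09×10⁵ W/m².

I ≈ 3.09×10⁵ W/m²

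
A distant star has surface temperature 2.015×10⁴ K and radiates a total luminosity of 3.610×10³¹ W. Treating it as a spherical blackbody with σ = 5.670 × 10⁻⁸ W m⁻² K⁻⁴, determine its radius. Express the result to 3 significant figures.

L = 4πR²σT⁴ ⇒ R = √(L/(4πσT⁴)).
σT⁴ = 9.34724×10⁹ W/m², so R = √(3.610×10³¹/(4π×9.34724×10⁹)) = 1.75×10¹⁰ m.

R ≈ 1.75×10¹⁰ m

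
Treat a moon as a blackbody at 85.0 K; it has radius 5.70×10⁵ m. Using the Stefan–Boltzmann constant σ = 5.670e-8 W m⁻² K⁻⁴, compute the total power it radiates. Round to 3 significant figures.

P ≈ 1.21×10¹³ W

Surface area A = 4πR² = 4π(5.70×10⁵ m)² = 4.08281×10¹² m².
P = σAT⁴ = 5.670×10⁻⁸ × 4.08281×10¹² × (85.0)⁴ = 1.21×10¹³ W.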